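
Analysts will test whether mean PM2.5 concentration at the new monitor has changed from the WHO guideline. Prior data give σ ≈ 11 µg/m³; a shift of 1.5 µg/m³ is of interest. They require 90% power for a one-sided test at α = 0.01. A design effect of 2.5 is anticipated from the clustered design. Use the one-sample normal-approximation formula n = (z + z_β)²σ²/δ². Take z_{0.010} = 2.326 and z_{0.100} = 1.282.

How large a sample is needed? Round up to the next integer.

n = (z_α + z_β)² · σ² / δ²
  = (2.326 + 1.282)² · 11² / 1.5²
  = 13.0177 · 121 / 2.25
  = 700.06
Design effect: 2.5 × 700.06 = 1750.15.
Round up → n = 1751.

n = 1751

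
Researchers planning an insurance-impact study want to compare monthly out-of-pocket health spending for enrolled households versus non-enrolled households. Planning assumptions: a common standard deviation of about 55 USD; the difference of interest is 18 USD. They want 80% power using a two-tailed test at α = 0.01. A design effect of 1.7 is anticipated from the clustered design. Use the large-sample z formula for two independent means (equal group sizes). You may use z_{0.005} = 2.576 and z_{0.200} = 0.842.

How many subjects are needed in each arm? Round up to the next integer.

n = 371 per group

n = (z_{α/2} + z_β)² · (σ₁² + σ₂²) / δ²
  = (2.576 + 0.842)² · (2·55² = 6050) / 18²
  = 11.6827 · 6050 / 324
  = 218.15
Design effect: 1.7 × 218.15 = 370.85.
Round up → n = 371 per group.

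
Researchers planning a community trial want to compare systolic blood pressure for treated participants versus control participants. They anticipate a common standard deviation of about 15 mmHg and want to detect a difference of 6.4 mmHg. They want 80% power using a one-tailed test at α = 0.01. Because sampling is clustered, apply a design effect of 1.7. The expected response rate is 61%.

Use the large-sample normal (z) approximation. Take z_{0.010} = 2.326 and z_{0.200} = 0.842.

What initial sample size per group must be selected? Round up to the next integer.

n = (z_α + z_β)² · (σ₁² + σ₂²) / δ²
  = (2.326 + 0.842)² · (2·15² = 450) / 6.4²
  = 10.0362 · 450 / 40.96
  = 110.26
Design effect: 1.7 × 110.26 = 187.44.
Adjust for 61% response: 187.44 / 0.61 = 307.29.
Round up → n = 308 per group.

n = 308 per group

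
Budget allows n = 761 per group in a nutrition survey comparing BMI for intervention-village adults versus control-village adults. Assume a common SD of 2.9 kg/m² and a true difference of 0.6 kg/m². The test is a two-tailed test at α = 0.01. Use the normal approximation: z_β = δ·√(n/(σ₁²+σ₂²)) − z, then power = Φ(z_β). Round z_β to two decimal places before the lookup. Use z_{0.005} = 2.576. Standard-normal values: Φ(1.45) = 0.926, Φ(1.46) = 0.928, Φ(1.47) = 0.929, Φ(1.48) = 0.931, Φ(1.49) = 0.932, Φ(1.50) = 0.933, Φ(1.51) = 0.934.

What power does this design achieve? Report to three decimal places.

z_β = δ·√(n/(σ₁²+σ₂²)) − z_{α/2}
    = 0.6 · √(761/16.82) − 2.576
    = 0.6 · 6.72635 − 2.576
    = 4.0358 − 2.576 = 1.4598 → 1.46
Power = Φ(1.46) = 0.928.

Power ≈ 0.928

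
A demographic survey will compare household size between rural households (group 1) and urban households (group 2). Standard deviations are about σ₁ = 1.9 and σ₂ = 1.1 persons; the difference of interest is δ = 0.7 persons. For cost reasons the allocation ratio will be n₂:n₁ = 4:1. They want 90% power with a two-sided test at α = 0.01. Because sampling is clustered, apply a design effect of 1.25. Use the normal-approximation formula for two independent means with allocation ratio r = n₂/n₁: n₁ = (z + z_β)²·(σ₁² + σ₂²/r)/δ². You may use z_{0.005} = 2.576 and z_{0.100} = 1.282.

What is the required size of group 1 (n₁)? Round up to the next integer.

n₁ = (z_{α/2} + z_β)² · (σ₁² + σ₂²/r) / δ²
   = (2.576 + 1.282)² · (1.9² + 1.1²/4) / 0.7²
   = 14.8842 · (3.61 + 0.3025) / 0.49
   = 14.8842 · 3.9125 / 0.49
   = 118.85
Design effect: 1.25 × 118.85 = 148.56.
Round up → n₁ = 149; n₂ = r·n₁ = 4 × 149 = 596.

n₁ = 149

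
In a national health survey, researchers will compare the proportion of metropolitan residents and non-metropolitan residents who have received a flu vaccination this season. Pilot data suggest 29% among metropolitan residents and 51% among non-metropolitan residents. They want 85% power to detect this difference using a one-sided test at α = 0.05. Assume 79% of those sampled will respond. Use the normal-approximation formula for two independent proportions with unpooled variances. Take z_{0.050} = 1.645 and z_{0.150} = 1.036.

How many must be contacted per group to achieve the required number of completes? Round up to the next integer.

n = 86 per group

n = (z_α + z_β)² · [p₁(1−p₁) + p₂(1−p₂)] / (p₁ − p₂)²
  = (1.645 + 1.036)² · (0.29·0.71 + 0.51·0.49) / (-0.22)²
  = (2.681)² · (0.2059 + 0.2499) / 0.0484
  = 7.1878 · 0.4558 / 0.0484
  = 67.69
Adjust for 79% response: 67.69 / 0.79 = 85.68.
Round up → n = 86 per group.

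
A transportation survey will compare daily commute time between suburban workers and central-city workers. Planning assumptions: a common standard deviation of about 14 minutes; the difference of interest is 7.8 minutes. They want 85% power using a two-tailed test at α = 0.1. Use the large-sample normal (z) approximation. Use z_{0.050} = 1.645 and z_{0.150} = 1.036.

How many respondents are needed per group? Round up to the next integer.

n = (z_{α/2} + z_β)² · (σ₁² + σ₂²) / δ²
  = (1.645 + 1.036)² · (2·14² = 392) / 7.8²
  = 7.1878 · 392 / 60.84
  = 46.31
Round up → n = 47 per group.

n = 47 per group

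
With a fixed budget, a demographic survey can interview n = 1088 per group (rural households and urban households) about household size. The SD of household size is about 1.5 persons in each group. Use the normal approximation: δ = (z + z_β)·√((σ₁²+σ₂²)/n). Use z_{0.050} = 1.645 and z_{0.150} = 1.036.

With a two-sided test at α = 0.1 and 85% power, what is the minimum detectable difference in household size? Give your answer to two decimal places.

Minimum detectable difference ≈ 0.17 persons

δ = (z_{α/2} + z_β) · √((σ₁²+σ₂²)/n)
  = (1.645 + 1.036) · √(4.5/1088)
  = 2.681 · √0.00414
  = 2.681 · 0.0643
  = 0.1724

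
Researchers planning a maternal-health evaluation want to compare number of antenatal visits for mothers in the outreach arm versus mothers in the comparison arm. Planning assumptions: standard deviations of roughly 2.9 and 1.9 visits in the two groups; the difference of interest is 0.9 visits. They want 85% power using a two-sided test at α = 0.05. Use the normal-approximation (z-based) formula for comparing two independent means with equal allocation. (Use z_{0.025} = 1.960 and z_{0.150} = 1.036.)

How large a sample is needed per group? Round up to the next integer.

n = (z_{α/2} + z_β)² · (σ₁² + σ₂²) / δ²
  = (1.960 + 1.036)² · (2.9² + 1.9² = 12.02) / 0.9²
  = 8.9760 · 12.02 / 0.81
  = 133.20
Round up → n = 134 per group.

n = 134 per group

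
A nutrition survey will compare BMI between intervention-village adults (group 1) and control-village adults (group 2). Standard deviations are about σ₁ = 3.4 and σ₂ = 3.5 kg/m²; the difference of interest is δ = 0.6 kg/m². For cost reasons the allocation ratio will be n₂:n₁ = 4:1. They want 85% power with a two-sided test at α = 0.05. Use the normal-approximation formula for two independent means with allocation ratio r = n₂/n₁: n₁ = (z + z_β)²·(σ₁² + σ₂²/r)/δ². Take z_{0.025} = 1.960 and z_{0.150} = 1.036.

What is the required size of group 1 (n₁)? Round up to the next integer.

n₁ = 365

n₁ = (z_{α/2} + z_β)² · (σ₁² + σ₂²/r) / δ²
   = (1.960 + 1.036)² · (3.4² + 3.5²/4) / 0.6²
   = 8.9760 · (11.56 + 3.0625) / 0.36
   = 8.9760 · 14.6225 / 0.36
   = 364.59
Round up → n₁ = 365; n₂ = r·n₁ = 4 × 365 = 1460.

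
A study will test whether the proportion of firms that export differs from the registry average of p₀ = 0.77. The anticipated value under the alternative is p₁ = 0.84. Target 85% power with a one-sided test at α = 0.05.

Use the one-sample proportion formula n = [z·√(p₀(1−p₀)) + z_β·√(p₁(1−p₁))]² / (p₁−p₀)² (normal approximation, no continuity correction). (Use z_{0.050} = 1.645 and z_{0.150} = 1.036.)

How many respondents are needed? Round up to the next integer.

n = [z_α·√(p₀q₀) + z_β·√(p₁q₁)]² / (p₁ − p₀)²
  = [1.645·√(0.77·0.23) + 1.036·√(0.84·0.16)]² / (0.07)²
  = [1.645·0.4208 + 1.036·0.3666]² / 0.0049
  = [1.0721]² / 0.0049
  = 234.56
Round up → n = 235.

n = 235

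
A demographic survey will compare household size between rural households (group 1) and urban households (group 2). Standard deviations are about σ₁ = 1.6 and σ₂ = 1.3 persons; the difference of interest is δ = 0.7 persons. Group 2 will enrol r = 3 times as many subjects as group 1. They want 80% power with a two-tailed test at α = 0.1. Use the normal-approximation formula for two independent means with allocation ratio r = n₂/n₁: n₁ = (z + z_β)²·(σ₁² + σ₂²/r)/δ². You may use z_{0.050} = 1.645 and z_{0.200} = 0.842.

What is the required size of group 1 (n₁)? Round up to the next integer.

n₁ = 40

n₁ = (z_{α/2} + z_β)² · (σ₁² + σ₂²/r) / δ²
   = (1.645 + 0.842)² · (1.6² + 1.3²/3) / 0.7²
   = 6.1852 · (2.56 + 0.56333) / 0.49
   = 6.1852 · 3.1233 / 0.49
   = 39.43
Round up → n₁ = 40; n₂ = r·n₁ = 3 × 40 = 120.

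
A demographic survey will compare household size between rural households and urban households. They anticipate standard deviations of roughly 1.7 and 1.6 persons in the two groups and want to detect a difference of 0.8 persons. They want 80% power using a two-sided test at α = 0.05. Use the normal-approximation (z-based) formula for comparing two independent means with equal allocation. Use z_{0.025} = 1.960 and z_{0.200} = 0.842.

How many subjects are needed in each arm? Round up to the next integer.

n = 67 per group

n = (z_{α/2} + z_β)² · (σ₁² + σ₂²) / δ²
  = (1.960 + 0.842)² · (1.7² + 1.6² = 5.45) / 0.8²
  = 7.8512 · 5.45 / 0.64
  = 66.86
Round up → n = 67 per group.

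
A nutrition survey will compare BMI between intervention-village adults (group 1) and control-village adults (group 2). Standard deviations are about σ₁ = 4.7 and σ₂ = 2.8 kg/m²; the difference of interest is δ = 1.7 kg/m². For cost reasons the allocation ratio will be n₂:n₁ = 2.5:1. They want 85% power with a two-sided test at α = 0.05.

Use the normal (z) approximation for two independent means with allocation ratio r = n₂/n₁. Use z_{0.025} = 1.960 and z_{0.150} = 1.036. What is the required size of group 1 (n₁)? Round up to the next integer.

n₁ = 79

n₁ = (z_{α/2} + z_β)² · (σ₁² + σ₂²/r) / δ²
   = (1.960 + 1.036)² · (4.7² + 2.8²/2.5) / 1.7²
   = 8.9760 · (22.09 + 3.136) / 2.89
   = 8.9760 · 25.226 / 2.89
   = 78.35
Round up → n₁ = 79; n₂ = r·n₁ = 2.5 × 79 = 198.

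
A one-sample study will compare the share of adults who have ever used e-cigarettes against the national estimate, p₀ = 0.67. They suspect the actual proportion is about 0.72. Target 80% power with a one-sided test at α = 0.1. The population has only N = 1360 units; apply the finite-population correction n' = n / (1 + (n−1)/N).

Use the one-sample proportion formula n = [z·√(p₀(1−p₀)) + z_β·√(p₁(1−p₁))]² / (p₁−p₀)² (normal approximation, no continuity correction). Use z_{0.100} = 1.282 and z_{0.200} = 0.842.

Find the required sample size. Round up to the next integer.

n = 301

n = [z_α·√(p₀q₀) + z_β·√(p₁q₁)]² / (p₁ − p₀)²
  = [1.282·√(0.67·0.33) + 0.842·√(0.72·0.28)]² / (0.05)²
  = [1.282·0.4702 + 0.842·0.4490]² / 0.0025
  = [0.9809]² / 0.0025
  = 384.84
Finite-population correction (N = 1360): 384.84 / (1 + (384.84 − 1)/1360) = 300.13.
Round up → n = 301.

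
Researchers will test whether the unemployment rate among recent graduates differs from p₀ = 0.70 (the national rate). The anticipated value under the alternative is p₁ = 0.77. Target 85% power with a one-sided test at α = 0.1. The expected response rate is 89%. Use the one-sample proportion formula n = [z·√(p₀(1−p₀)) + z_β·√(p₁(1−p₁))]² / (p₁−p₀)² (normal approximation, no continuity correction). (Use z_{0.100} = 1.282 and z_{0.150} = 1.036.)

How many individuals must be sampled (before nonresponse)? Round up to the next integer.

n = [z_α·√(p₀q₀) + z_β·√(p₁q₁)]² / (p₁ − p₀)²
  = [1.282·√(0.70·0.30) + 1.036·√(0.77·0.23)]² / (0.07)²
  = [1.282·0.4583 + 1.036·0.4208]² / 0.0049
  = [1.0235]² / 0.0049
  = 213.77
Adjust for 89% response: 213.77 / 0.89 = 240.19.
Round up → n = 241.

n = 241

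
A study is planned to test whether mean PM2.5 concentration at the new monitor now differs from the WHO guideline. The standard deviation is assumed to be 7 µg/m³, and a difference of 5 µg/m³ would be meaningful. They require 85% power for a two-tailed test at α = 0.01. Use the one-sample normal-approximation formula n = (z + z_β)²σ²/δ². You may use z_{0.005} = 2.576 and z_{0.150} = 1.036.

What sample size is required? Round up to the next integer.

n = 26

n = (z_{α/2} + z_β)² · σ² / δ²
  = (2.576 + 1.036)² · 7² / 5²
  = 13.0465 · 49 / 25
  = 25.57
Round up → n = 26.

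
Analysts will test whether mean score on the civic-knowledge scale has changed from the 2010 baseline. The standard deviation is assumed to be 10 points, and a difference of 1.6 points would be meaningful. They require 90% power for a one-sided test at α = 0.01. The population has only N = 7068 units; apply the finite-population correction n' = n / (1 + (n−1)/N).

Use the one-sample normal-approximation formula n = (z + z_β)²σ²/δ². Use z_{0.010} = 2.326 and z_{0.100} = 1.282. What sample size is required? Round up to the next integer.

n = (z_α + z_β)² · σ² / δ²
  = (2.326 + 1.282)² · 10² / 1.6²
  = 13.0177 · 100 / 2.56
  = 508.50
Finite-population correction (N = 7068): 508.50 / (1 + (508.50 − 1)/7068) = 474.44.
Round up → n = 475.

n = 475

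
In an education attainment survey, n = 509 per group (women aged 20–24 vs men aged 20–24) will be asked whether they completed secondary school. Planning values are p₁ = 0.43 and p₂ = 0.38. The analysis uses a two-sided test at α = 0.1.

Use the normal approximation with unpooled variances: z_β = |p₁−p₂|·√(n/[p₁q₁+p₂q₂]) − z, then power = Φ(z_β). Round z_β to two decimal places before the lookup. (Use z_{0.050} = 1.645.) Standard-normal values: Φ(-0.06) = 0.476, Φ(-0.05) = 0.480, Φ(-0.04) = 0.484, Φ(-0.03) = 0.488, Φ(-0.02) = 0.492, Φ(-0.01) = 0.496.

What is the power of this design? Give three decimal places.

z_β = |p₁−p₂|·√(n/[p₁q₁+p₂q₂]) − z_{α/2}
    = 0.05 · √(509/0.4807) − 1.645
    = 0.05 · 32.5403 − 1.645
    = 1.6270 − 1.645 = -0.0180 → -0.02
Power = Φ(-0.02) = 0.492.

Power ≈ 0.492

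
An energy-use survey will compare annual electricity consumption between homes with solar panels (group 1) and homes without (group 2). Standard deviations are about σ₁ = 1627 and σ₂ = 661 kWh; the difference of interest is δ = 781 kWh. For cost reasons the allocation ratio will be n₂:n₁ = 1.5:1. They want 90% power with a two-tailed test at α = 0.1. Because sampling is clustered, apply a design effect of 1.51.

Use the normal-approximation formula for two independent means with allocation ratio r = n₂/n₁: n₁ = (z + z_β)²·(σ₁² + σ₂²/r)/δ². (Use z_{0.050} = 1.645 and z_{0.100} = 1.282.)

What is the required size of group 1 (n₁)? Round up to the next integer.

n₁ = (z_{α/2} + z_β)² · (σ₁² + σ₂²/r) / δ²
   = (1.645 + 1.282)² · (1627² + 661²/1.5) / 781²
   = 8.5673 · (2647129 + 291280.7) / 609961
   = 8.5673 · 2938409.7 / 609961
   = 41.27
Design effect: 1.51 × 41.27 = 62.32.
Round up → n₁ = 63; n₂ = r·n₁ = 1.5 × 63 = 95.

n₁ = 63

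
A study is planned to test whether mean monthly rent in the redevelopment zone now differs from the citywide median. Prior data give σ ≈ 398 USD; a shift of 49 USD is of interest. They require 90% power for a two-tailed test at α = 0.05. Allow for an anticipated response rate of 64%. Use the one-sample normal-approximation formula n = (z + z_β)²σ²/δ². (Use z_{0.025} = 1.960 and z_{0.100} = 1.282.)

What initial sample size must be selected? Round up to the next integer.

n = 1084

n = (z_{α/2} + z_β)² · σ² / δ²
  = (1.960 + 1.282)² · 398² / 49²
  = 10.5106 · 158404 / 2401
  = 693.43
Adjust for 64% response: 693.43 / 0.64 = 1083.48.
Round up → n = 1084.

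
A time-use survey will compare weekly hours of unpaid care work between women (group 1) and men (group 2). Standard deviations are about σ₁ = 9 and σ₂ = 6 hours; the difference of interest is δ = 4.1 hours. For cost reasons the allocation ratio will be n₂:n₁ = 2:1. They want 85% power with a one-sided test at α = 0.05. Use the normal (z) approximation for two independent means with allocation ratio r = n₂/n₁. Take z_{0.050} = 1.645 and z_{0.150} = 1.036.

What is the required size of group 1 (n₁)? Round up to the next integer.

n₁ = (z_α + z_β)² · (σ₁² + σ₂²/r) / δ²
   = (1.645 + 1.036)² · (9² + 6²/2) / 4.1²
   = 7.1878 · (81 + 18) / 16.81
   = 7.1878 · 99 / 16.81
   = 42.33
Round up → n₁ = 43; n₂ = r·n₁ = 2 × 43 = 86.

n₁ = 43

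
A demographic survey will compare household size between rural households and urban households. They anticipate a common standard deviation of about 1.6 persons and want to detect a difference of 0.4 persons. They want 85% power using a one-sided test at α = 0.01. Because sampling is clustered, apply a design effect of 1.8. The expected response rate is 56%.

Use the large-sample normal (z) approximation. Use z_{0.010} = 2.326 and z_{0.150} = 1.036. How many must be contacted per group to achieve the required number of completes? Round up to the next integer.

n = (z_α + z_β)² · (σ₁² + σ₂²) / δ²
  = (2.326 + 1.036)² · (2·1.6² = 5.12) / 0.4²
  = 11.3030 · 5.12 / 0.16
  = 361.70
Design effect: 1.8 × 361.70 = 651.06.
Adjust for 56% response: 651.06 / 0.56 = 1162.60.
Round up → n = 1163 per group.

n = 1163 per group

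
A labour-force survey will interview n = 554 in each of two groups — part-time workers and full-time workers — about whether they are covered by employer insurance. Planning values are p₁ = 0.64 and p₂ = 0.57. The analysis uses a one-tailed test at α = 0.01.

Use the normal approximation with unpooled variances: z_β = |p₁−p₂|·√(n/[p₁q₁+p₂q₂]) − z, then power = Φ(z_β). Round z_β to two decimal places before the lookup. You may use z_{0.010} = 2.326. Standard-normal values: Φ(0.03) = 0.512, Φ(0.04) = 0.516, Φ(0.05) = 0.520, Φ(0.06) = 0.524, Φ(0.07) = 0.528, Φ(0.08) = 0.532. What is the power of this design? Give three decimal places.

z_β = |p₁−p₂|·√(n/[p₁q₁+p₂q₂]) − z_α
    = 0.07 · √(554/0.4755) − 2.326
    = 0.07 · 34.1334 − 2.326
    = 2.3893 − 2.326 = 0.0633 → 0.06
Power = Φ(0.06) = 0.524.

Power ≈ 0.524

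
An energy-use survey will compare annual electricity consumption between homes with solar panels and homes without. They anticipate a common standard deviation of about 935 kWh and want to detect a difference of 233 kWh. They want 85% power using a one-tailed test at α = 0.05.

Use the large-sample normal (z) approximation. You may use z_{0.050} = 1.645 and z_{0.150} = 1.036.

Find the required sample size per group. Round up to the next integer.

n = (z_α + z_β)² · (σ₁² + σ₂²) / δ²
  = (1.645 + 1.036)² · (2·935² = 1748450) / 233²
  = 7.1878 · 1748450 / 54289
  = 231.49
Round up → n = 232 per group.

n = 232 per group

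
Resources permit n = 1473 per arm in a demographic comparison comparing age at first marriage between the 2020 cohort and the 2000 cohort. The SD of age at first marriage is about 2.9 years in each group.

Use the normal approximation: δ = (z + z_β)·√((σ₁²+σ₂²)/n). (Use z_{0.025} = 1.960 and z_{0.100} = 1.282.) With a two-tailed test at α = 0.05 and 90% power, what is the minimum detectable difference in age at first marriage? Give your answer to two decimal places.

Minimum detectable difference ≈ 0.35 years

δ = (z_{α/2} + z_β) · √((σ₁²+σ₂²)/n)
  = (1.960 + 1.282) · √(16.82/1473)
  = 3.242 · √0.01142
  = 3.242 · 0.1069
  = 0.3464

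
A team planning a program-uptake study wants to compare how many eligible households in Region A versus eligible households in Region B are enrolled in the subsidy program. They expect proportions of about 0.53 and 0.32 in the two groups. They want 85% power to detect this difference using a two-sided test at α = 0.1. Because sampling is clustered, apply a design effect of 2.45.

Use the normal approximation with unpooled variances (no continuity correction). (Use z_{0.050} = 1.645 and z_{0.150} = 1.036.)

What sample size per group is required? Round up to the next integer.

n = 187 per group

n = (z_{α/2} + z_β)² · [p₁(1−p₁) + p₂(1−p₂)] / (p₁ − p₂)²
  = (1.645 + 1.036)² · (0.53·0.47 + 0.32·0.68) / (0.21)²
  = (2.681)² · (0.2491 + 0.2176) / 0.0441
  = 7.1878 · 0.4667 / 0.0441
  = 76.07
Design effect: 2.45 × 76.07 = 186.36.
Round up → n = 187 per group.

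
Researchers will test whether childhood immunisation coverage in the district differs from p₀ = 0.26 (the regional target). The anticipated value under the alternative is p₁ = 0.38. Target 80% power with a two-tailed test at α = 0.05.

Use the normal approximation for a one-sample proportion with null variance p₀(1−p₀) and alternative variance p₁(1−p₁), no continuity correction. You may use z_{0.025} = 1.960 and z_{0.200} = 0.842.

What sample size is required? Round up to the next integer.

n = 112

n = [z_{α/2}·√(p₀q₀) + z_β·√(p₁q₁)]² / (p₁ − p₀)²
  = [1.960·√(0.26·0.74) + 0.842·√(0.38·0.62)]² / (0.12)²
  = [1.960·0.4386 + 0.842·0.4854]² / 0.0144
  = [1.2684]² / 0.0144
  = 111.73
Round up → n = 112.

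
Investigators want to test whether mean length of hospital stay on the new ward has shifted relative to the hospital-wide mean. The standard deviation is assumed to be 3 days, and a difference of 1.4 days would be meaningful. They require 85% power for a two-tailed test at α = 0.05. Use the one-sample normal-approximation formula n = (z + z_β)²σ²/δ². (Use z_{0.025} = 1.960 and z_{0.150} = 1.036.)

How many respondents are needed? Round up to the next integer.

n = 42

n = (z_{α/2} + z_β)² · σ² / δ²
  = (1.960 + 1.036)² · 3² / 1.4²
  = 8.9760 · 9 / 1.96
  = 41.22
Round up → n = 42.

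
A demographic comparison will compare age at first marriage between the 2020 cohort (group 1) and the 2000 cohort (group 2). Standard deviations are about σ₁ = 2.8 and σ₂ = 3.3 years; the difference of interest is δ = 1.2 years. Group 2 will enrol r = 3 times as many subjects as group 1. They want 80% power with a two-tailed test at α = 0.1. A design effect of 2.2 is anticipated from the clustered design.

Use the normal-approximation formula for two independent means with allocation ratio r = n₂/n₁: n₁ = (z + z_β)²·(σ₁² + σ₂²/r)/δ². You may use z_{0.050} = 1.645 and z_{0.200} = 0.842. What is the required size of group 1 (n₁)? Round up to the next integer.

n₁ = (z_{α/2} + z_β)² · (σ₁² + σ₂²/r) / δ²
   = (1.645 + 0.842)² · (2.8² + 3.3²/3) / 1.2²
   = 6.1852 · (7.84 + 3.63) / 1.44
   = 6.1852 · 11.47 / 1.44
   = 49.27
Design effect: 2.2 × 49.27 = 108.39.
Round up → n₁ = 109; n₂ = r·n₁ = 3 × 109 = 327.

n₁ = 109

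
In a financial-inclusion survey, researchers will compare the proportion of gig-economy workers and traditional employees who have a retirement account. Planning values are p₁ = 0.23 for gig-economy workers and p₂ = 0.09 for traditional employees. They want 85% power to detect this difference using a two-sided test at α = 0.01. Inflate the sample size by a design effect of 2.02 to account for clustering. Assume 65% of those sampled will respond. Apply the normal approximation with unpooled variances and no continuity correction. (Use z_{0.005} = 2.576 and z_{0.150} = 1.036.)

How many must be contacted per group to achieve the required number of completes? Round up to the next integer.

n = 536 per group

n = (z_{α/2} + z_β)² · [p₁(1−p₁) + p₂(1−p₂)] / (p₁ − p₂)²
  = (2.576 + 1.036)² · (0.23·0.77 + 0.09·0.91) / (0.14)²
  = (3.612)² · (0.1771 + 0.0819) / 0.0196
  = 13.0465 · 0.2590 / 0.0196
  = 172.40
Design effect: 2.02 × 172.40 = 348.25.
Adjust for 65% response: 348.25 / 0.65 = 535.77.
Round up → n = 536 per group.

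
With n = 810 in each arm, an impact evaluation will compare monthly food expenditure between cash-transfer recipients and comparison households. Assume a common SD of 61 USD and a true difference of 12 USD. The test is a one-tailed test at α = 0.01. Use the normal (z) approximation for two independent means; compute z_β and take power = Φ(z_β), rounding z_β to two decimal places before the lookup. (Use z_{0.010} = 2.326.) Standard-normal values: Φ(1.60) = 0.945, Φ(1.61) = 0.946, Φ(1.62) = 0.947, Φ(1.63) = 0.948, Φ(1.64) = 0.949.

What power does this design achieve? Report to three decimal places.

Power ≈ 0.948

z_β = δ·√(n/(σ₁²+σ₂²)) − z_α
    = 12 · √(810/7442) − 2.326
    = 12 · 0.32991 − 2.326
    = 3.9589 − 2.326 = 1.6329 → 1.63
Power = Φ(1.63) = 0.948.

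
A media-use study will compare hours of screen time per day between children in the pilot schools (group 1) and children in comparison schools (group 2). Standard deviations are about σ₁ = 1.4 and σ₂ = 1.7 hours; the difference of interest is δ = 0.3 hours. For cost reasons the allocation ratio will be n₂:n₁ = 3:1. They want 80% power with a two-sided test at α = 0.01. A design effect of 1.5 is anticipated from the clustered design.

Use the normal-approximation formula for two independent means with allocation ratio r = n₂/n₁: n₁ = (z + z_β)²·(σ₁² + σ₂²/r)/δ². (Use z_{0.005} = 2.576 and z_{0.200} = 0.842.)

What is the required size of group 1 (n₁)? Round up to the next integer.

n₁ = 570

n₁ = (z_{α/2} + z_β)² · (σ₁² + σ₂²/r) / δ²
   = (2.576 + 0.842)² · (1.4² + 1.7²/3) / 0.3²
   = 11.6827 · (1.96 + 0.96333) / 0.09
   = 11.6827 · 2.9233 / 0.09
   = 379.47
Design effect: 1.5 × 379.47 = 569.21.
Round up → n₁ = 570; n₂ = r·n₁ = 3 × 570 = 1710.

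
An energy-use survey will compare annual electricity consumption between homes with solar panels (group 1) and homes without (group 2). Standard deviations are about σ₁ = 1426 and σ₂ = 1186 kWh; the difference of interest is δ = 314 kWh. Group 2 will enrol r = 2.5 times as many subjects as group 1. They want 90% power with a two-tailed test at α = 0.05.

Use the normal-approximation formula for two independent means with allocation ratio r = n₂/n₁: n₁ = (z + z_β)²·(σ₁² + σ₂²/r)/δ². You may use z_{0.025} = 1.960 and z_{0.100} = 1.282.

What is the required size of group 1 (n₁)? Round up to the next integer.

n₁ = (z_{α/2} + z_β)² · (σ₁² + σ₂²/r) / δ²
   = (1.960 + 1.282)² · (1426² + 1186²/2.5) / 314²
   = 10.5106 · (2033476 + 562638.4) / 98596
   = 10.5106 · 2596114.4 / 98596
   = 276.75
Round up → n₁ = 277; n₂ = r·n₁ = 2.5 × 277 = 693.

n₁ = 277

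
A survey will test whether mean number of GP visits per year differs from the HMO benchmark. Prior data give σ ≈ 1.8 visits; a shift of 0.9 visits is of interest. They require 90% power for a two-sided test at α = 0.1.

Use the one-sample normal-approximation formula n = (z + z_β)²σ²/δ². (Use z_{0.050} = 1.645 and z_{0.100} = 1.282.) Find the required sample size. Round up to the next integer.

n = 35

n = (z_{α/2} + z_β)² · σ² / δ²
  = (1.645 + 1.282)² · 1.8² / 0.9²
  = 8.5673 · 3.24 / 0.81
  = 34.27
Round up → n = 35.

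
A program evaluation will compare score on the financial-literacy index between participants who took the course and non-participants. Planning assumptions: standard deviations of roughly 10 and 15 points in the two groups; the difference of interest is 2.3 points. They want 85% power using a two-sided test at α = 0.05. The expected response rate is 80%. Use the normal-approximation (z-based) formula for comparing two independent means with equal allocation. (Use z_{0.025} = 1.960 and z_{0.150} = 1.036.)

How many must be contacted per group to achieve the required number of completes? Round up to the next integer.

n = 690 per group

n = (z_{α/2} + z_β)² · (σ₁² + σ₂²) / δ²
  = (1.960 + 1.036)² · (10² + 15² = 325) / 2.3²
  = 8.9760 · 325 / 5.29
  = 551.46
Adjust for 80% response: 551.46 / 0.80 = 689.32.
Round up → n = 690 per group.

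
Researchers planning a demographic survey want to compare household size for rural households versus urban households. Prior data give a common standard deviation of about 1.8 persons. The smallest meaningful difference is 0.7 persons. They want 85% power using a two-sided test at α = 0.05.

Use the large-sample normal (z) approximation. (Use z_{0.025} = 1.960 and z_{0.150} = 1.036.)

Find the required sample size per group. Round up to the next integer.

n = (z_{α/2} + z_β)² · (σ₁² + σ₂²) / δ²
  = (1.960 + 1.036)² · (2·1.8² = 6.48) / 0.7²
  = 8.9760 · 6.48 / 0.49
  = 118.70
Round up → n = 119 per group.

n = 119 per group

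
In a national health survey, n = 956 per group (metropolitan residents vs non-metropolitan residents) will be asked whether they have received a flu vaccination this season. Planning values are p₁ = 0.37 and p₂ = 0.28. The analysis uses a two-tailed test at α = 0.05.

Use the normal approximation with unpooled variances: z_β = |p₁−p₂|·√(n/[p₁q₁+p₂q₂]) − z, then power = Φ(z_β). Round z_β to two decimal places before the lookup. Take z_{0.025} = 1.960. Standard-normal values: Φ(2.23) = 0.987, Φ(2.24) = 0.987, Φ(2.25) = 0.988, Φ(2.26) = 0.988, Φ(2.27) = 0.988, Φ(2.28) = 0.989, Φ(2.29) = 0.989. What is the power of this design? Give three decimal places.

z_β = |p₁−p₂|·√(n/[p₁q₁+p₂q₂]) − z_{α/2}
    = 0.09 · √(956/0.4347) − 1.960
    = 0.09 · 46.8958 − 1.960
    = 4.2206 − 1.960 = 2.2606 → 2.26
Power = Φ(2.26) = 0.988.

Power ≈ 0.988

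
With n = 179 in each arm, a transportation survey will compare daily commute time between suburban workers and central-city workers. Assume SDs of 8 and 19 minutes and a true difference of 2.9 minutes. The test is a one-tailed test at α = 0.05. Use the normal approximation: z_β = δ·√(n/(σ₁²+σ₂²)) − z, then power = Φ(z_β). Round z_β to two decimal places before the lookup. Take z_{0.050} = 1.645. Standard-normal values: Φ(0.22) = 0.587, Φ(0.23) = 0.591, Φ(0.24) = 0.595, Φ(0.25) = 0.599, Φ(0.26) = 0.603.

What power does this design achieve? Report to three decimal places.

Power ≈ 0.595

z_β = δ·√(n/(σ₁²+σ₂²)) − z_α
    = 2.9 · √(179/425) − 1.645
    = 2.9 · 0.64898 − 1.645
    = 1.8820 − 1.645 = 0.2370 → 0.24
Power = Φ(0.24) = 0.595.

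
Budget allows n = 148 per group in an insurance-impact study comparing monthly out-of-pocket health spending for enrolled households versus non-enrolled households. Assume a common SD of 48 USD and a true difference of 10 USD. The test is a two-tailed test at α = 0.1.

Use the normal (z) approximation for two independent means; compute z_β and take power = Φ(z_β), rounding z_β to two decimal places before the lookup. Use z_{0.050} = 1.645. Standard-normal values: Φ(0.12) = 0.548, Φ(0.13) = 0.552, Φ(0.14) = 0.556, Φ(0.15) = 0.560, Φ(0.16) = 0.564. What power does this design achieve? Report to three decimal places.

z_β = δ·√(n/(σ₁²+σ₂²)) − z_{α/2}
    = 10 · √(148/4608) − 1.645
    = 10 · 0.17922 − 1.645
    = 1.7922 − 1.645 = 0.1472 → 0.15
Power = Φ(0.15) = 0.560.

Power ≈ 0.560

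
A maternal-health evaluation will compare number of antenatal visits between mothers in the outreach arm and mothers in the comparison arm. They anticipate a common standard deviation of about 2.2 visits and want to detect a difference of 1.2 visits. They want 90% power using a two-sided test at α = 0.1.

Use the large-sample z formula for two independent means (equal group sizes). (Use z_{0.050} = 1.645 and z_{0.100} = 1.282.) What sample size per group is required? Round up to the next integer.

n = (z_{α/2} + z_β)² · (σ₁² + σ₂²) / δ²
  = (1.645 + 1.282)² · (2·2.2² = 9.68) / 1.2²
  = 8.5673 · 9.68 / 1.44
  = 57.59
Round up → n = 58 per group.

n = 58 per group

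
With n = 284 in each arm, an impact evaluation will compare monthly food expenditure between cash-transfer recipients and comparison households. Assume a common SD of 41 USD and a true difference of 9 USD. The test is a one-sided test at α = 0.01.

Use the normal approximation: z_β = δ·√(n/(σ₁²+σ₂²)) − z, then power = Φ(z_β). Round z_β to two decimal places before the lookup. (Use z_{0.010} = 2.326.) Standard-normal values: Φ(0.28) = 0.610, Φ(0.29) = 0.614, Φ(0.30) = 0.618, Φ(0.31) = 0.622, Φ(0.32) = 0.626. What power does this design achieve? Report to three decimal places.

Power ≈ 0.614

z_β = δ·√(n/(σ₁²+σ₂²)) − z_α
    = 9 · √(284/3362) − 2.326
    = 9 · 0.29064 − 2.326
    = 2.6158 − 2.326 = 0.2898 → 0.29
Power = Φ(0.29) = 0.614.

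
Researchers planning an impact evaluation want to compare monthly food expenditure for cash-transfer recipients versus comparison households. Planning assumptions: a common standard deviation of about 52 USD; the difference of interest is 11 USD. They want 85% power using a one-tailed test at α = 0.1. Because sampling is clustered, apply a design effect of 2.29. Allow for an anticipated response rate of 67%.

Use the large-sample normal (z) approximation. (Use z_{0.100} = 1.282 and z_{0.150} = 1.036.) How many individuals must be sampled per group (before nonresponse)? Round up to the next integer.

n = (z_α + z_β)² · (σ₁² + σ₂²) / δ²
  = (1.282 + 1.036)² · (2·52² = 5408) / 11²
  = 5.3731 · 5408 / 121
  = 240.15
Design effect: 2.29 × 240.15 = 549.94.
Adjust for 67% response: 549.94 / 0.67 = 820.80.
Round up → n = 821 per group.

n = 821 per group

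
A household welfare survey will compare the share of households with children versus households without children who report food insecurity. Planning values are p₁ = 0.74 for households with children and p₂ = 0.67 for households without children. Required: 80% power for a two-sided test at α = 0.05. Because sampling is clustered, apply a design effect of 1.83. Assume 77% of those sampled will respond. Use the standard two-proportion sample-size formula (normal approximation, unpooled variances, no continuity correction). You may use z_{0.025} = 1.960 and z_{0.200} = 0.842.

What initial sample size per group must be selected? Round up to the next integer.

n = 1575 per group

n = (z_{α/2} + z_β)² · [p₁(1−p₁) + p₂(1−p₂)] / (p₁ − p₂)²
  = (1.960 + 0.842)² · (0.74·0.26 + 0.67·0.33) / (0.07)²
  = (2.802)² · (0.1924 + 0.2211) / 0.0049
  = 7.8512 · 0.4135 / 0.0049
  = 662.55
Design effect: 1.83 × 662.55 = 1212.46.
Adjust for 77% response: 1212.46 / 0.77 = 1574.62.
Round up → n = 1575 per group.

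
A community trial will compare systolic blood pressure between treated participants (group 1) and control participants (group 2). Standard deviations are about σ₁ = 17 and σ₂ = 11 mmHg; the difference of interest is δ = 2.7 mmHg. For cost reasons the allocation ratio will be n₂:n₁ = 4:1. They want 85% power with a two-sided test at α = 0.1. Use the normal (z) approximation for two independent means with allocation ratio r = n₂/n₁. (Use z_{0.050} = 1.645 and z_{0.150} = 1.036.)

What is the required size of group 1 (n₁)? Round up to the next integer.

n₁ = (z_{α/2} + z_β)² · (σ₁² + σ₂²/r) / δ²
   = (1.645 + 1.036)² · (17² + 11²/4) / 2.7²
   = 7.1878 · (289 + 30.25) / 7.29
   = 7.1878 · 319.25 / 7.29
   = 314.77
Round up → n₁ = 315; n₂ = r·n₁ = 4 × 315 = 1260.

n₁ = 315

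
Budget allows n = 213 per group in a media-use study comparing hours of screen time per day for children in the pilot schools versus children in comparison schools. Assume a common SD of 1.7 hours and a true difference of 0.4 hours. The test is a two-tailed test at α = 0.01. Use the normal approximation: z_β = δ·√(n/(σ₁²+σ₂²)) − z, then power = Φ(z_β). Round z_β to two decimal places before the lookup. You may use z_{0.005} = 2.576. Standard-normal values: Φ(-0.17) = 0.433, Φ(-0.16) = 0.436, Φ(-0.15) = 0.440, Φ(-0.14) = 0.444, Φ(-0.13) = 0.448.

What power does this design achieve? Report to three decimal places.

Power ≈ 0.440

z_β = δ·√(n/(σ₁²+σ₂²)) − z_{α/2}
    = 0.4 · √(213/5.78) − 2.576
    = 0.4 · 6.07052 − 2.576
    = 2.4282 − 2.576 = -0.1478 → -0.15
Power = Φ(-0.15) = 0.440.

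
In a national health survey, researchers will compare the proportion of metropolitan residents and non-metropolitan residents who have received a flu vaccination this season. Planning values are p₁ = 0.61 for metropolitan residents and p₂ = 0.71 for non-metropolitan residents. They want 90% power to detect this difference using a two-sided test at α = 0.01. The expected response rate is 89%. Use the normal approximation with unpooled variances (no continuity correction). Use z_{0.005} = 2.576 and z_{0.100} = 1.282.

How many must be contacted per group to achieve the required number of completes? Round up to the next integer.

n = (z_{α/2} + z_β)² · [p₁(1−p₁) + p₂(1−p₂)] / (p₁ − p₂)²
  = (2.576 + 1.282)² · (0.61·0.39 + 0.71·0.29) / (-0.10)²
  = (3.858)² · (0.2379 + 0.2059) / 0.0100
  = 14.8842 · 0.4438 / 0.0100
  = 660.56
Adjust for 89% response: 660.56 / 0.89 = 742.20.
Round up → n = 743 per group.

n = 743 per group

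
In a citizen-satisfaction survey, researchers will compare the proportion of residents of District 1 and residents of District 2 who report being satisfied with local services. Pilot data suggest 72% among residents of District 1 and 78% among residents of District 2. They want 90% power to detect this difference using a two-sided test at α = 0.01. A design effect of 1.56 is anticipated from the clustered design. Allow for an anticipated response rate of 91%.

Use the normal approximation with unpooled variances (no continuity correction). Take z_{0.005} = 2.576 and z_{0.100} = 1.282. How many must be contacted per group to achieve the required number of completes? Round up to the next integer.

n = 2646 per group

n = (z_{α/2} + z_β)² · [p₁(1−p₁) + p₂(1−p₂)] / (p₁ − p₂)²
  = (2.576 + 1.282)² · (0.72·0.28 + 0.78·0.22) / (-0.06)²
  = (3.858)² · (0.2016 + 0.1716) / 0.0036
  = 14.8842 · 0.3732 / 0.0036
  = 1542.99
Design effect: 1.56 × 1542.99 = 2407.07.
Adjust for 91% response: 2407.07 / 0.91 = 2645.13.
Round up → n = 2646 per group.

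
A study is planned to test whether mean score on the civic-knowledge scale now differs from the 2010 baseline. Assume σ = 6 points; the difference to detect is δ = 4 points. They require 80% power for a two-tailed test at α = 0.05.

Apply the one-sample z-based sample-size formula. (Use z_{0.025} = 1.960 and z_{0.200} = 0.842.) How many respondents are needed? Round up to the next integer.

n = 18

n = (z_{α/2} + z_β)² · σ² / δ²
  = (1.960 + 0.842)² · 6² / 4²
  = 7.8512 · 36 / 16
  = 17.67
Round up → n = 18.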